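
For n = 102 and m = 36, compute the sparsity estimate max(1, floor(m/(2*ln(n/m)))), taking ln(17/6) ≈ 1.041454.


n/m = 102/36 = 17/6.
ln(n/m) ≈ 1.041454.
2*ln(n/m) ≈ 2.082908.
m/(2*ln(n/m)) ≈ 36/2.082908 ≈ 17.2835.
floor = 17.
k_max = max(1, 17) = 17.

17


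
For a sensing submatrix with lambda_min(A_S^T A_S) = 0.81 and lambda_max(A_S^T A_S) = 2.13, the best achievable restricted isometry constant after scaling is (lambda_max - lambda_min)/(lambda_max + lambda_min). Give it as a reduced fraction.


lambda_max - lambda_min = 2.13 - 0.81 = 1.32.
lambda_max + lambda_min = 2.13 + 0.81 = 2.94.
delta = 1.32/2.94 = 132/294 = 22/49.

22/49


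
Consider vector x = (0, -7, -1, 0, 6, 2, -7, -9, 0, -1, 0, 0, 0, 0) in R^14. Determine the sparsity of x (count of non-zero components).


Non-zero positions: [1, 2, 4, 5, 6, 7, 9].
Sparsity = 7.

7


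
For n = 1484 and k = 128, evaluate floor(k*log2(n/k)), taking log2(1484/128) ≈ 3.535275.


log2(n/k) = log2(1484/128) ≈ 3.535275.
k*log2(n/k) ≈ 128*3.535275 = 452.5152.
floor(452.5152) = 452.

452


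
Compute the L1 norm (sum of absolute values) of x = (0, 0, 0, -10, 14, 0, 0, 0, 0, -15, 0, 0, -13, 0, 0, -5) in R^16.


Non-zero entries: [(3, -10), (4, 14), (9, -15), (12, -13), (15, -5)]
Absolute values: [10, 14, 15, 13, 5]
||x||_1 = sum = 57.

57


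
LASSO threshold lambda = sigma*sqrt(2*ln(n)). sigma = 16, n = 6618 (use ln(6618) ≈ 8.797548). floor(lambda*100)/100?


ln(6618) ≈ 8.797548.
2*ln(n) ≈ 17.595096.
sqrt(2*ln(n)) ≈ sqrt(17.595096) ≈ 4.194651.
lambda ≈ 16*4.194651 = 67.114416.
floor(lambda*100)/100 = 67.11.

67.11


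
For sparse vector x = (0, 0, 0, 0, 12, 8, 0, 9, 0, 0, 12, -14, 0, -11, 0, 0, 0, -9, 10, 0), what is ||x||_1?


Non-zero entries: [(4, 12), (5, 8), (7, 9), (10, 12), (11, -14), (13, -11), (17, -9), (18, 10)]
Absolute values: [12, 8, 9, 12, 14, 11, 9, 10]
||x||_1 = sum = 85.

85


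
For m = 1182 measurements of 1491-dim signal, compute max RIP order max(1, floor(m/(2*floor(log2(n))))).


floor(log2(1491)) = 10.
2*10 = 20.
m/(2*floor(log2(n))) = 1182/20 ≈ 59.1.
floor = 59.
k = max(1, 59) = 59.

59


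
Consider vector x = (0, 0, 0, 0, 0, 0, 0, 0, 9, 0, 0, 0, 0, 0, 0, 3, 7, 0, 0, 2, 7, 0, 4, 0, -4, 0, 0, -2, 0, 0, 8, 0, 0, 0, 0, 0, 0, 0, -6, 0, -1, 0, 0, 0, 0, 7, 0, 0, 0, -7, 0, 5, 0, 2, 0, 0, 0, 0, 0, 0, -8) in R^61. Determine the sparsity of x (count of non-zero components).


Non-zero positions: [8, 15, 16, 19, 20, 22, 24, 27, 30, 38, 40, 45, 49, 51, 53, 60].
Sparsity = 16.

16


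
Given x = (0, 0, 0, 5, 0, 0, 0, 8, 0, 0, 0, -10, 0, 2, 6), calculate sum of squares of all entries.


Non-zero entries: [(3, 5), (7, 8), (11, -10), (13, 2), (14, 6)]
Squares: [25, 64, 100, 4, 36]
||x||_2^2 = sum = 229.

229


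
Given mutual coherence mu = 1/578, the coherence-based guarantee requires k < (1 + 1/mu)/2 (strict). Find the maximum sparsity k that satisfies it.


1/mu = 578.
1 + 1/mu = 579.
(1 + 1/mu)/2 = 289.5 is not an integer, so k_max = floor(289.5) = 289.

289


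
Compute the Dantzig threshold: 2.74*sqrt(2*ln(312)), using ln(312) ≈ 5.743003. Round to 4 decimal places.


ln(312) ≈ 5.743003.
2*ln(n) ≈ 11.486006.
sqrt(2*ln(n)) ≈ sqrt(11.486006) ≈ 3.389101.
threshold ≈ 2.74*3.389101 = 9.28613674 ≈ 9.2861.

9.2861


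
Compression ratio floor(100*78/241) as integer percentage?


100*m/n = 100*78/241 ≈ 32.3651.
floor = 32.

32


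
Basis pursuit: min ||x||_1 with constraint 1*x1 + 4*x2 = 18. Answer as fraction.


Axis intercepts:
  x1 = 18, x2 = 0: L1 = 18
  x1 = 0, x2 = 9/2: L1 = 9/2
x* = (0, 9/2)
||x*||_1 = 9/2.

9/2


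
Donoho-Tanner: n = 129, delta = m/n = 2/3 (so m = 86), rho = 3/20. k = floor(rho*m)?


m = 2/3*129 = 86.
rho = 3/20.
rho*m = 3/20*86 = 12.9.
k = floor(12.9) = 12.

12


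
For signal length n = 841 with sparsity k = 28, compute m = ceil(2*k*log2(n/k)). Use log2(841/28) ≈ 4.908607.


log2(n/k) = log2(841/28) ≈ 4.908607.
2*k*log2(n/k) ≈ 2*28*4.908607 = 274.881992.
m = ceil(274.881992) = 275.

275


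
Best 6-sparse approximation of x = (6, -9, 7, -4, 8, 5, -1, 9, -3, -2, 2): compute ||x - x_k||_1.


Sorted |x_i| descending: [9, 9, 8, 7, 6, 5, 4, 3, 2, 2, 1]
Keep top 6: [9, 9, 8, 7, 6, 5]
Tail entries: [4, 3, 2, 2, 1]
L1 error = sum of tail = 12.

12


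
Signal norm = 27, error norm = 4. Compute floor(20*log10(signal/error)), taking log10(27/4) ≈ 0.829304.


||x||/||e|| = 27/4.
log10(27/4) ≈ 0.829304.
20*log10(||x||/||e||) ≈ 20*0.829304 = 16.58608.
floor(16.58608) = 16.

16


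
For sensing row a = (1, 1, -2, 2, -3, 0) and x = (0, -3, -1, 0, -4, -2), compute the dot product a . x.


Non-zero terms: ['1*-3', '-2*-1', '-3*-4', '0*-2']
Products: [-3, 2, 12, 0]
y = sum = 11.

11


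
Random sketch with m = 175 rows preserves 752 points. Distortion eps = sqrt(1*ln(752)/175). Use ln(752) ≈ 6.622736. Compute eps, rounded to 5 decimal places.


ln(752) ≈ 6.622736.
1*ln(N)/m ≈ 1*6.622736/175 ≈ 0.03784421.
eps = sqrt(0.03784421) ≈ 0.1945359 ≈ 0.19454.

0.19454


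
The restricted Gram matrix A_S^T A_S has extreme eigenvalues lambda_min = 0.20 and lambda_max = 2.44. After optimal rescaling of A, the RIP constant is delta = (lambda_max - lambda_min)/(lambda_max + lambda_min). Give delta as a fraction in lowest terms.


lambda_max - lambda_min = 2.44 - 0.20 = 2.24.
lambda_max + lambda_min = 2.44 + 0.20 = 2.64.
delta = 2.24/2.64 = 224/264 = 28/33.

28/33


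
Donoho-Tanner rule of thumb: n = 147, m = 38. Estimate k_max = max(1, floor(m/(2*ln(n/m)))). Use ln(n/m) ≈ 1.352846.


n/m = 147/38.
ln(n/m) ≈ 1.352846.
2*ln(n/m) ≈ 2.705692.
m/(2*ln(n/m)) ≈ 38/2.705692 ≈ 14.0445.
floor = 14.
k_max = max(1, 14) = 14.

14


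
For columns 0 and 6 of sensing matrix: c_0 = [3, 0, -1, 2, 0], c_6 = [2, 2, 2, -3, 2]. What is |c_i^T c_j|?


Inner product: 3*2 + 0*2 + -1*2 + 2*-3 + 0*2
Products: [6, 0, -2, -6, 0]
Sum = -2.
|dot| = 2.

2


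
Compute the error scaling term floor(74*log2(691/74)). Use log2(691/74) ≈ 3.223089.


log2(n/k) = log2(691/74) ≈ 3.223089.
k*log2(n/k) ≈ 74*3.223089 = 238.508586.
floor(238.508586) = 238.

238


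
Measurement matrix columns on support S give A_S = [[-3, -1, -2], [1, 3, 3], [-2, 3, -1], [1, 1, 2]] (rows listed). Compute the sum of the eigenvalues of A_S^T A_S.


Sum of eigenvalues of A_S^T A_S = trace(A_S^T A_S) = sum of squared column norms of A_S.
A_S^T A_S diagonal: [15, 20, 18].
trace = 15 + 20 + 18 = 53.

53


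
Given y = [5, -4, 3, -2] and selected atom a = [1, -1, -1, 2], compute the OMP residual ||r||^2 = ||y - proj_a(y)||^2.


a^T a = 7.
a^T y = 2.
coeff = 2/7 = 2/7.
||r||^2 = 374/7.

374/7


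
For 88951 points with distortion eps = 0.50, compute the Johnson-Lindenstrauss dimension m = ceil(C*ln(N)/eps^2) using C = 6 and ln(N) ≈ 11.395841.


ln(88951) ≈ 11.395841.
eps^2 = 0.50^2 = 0.25.
C*ln(N)/eps^2 ≈ 6*11.395841/0.25 ≈ 273.5002.
m = ceil(273.5002) = 274.

274


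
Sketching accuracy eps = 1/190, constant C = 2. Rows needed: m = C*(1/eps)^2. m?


1/eps = 190.
(1/eps)^2 = 36100.
m = 2*36100 = 72200.

72200


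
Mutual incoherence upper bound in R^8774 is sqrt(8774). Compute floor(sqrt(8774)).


93^2 = 8649 <= 8774 < 8836 = 94^2, so 93 <= sqrt(8774) < 94.
floor(sqrt(8774)) = 93.

93


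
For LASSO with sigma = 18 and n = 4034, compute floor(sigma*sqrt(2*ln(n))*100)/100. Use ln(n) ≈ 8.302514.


ln(4034) ≈ 8.302514.
2*ln(n) ≈ 16.605028.
sqrt(2*ln(n)) ≈ sqrt(16.605028) ≈ 4.074927.
lambda ≈ 18*4.074927 = 73.348686.
floor(lambda*100)/100 = 73.34.

73.34


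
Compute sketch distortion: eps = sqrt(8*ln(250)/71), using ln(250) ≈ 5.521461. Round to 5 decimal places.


ln(250) ≈ 5.521461.
8*ln(N)/m ≈ 8*5.521461/71 ≈ 0.62213645.
eps = sqrt(0.62213645) ≈ 0.7887563 ≈ 0.78876.

0.78876


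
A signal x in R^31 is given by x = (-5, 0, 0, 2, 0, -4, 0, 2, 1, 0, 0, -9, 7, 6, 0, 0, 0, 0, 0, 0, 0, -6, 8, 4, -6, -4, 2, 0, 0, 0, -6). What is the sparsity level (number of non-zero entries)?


Non-zero positions: [0, 3, 5, 7, 8, 11, 12, 13, 21, 22, 23, 24, 25, 26, 30].
Sparsity = 15.

15


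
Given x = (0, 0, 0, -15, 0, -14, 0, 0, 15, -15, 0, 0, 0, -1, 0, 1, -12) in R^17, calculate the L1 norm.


Non-zero entries: [(3, -15), (5, -14), (8, 15), (9, -15), (13, -1), (15, 1), (16, -12)]
Absolute values: [15, 14, 15, 15, 1, 1, 12]
||x||_1 = sum = 73.

73


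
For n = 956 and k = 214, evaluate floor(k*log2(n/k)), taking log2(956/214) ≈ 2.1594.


log2(n/k) = log2(956/214) ≈ 2.1594.
k*log2(n/k) ≈ 214*2.1594 = 462.1116.
floor(462.1116) = 462.

462


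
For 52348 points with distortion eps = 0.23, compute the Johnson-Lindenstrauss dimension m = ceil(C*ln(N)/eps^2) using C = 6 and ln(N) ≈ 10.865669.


ln(52348) ≈ 10.865669.
eps^2 = 0.23^2 = 0.0529.
C*ln(N)/eps^2 ≈ 6*10.865669/0.0529 ≈ 1232.401.
m = ceil(1232.401) = 1233.

1233


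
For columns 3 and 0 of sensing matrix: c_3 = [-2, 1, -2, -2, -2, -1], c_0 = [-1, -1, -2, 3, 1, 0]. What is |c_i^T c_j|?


Inner product: -2*-1 + 1*-1 + -2*-2 + -2*3 + -2*1 + -1*0
Products: [2, -1, 4, -6, -2, 0]
Sum = -3.
|dot| = 3.

3


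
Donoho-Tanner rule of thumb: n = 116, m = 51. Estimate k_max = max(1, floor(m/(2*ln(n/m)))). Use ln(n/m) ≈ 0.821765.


n/m = 116/51.
ln(n/m) ≈ 0.821765.
2*ln(n/m) ≈ 1.64353.
m/(2*ln(n/m)) ≈ 51/1.64353 ≈ 31.0308.
floor = 31.
k_max = max(1, 31) = 31.

31


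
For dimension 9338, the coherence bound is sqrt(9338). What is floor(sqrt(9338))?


96^2 = 9216 <= 9338 < 9409 = 97^2, so 96 <= sqrt(9338) < 97.
floor(sqrt(9338)) = 96.

96


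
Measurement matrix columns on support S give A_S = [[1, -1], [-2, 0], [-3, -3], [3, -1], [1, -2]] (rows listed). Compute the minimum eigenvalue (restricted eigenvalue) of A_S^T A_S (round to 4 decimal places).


A_S^T A_S = [[24, 3], [3, 15]].
trace = 39.
det = 351.
disc = trace^2 - 4*det = 1521 - 4*351 = 117.
sqrt(117) ≈ 10.816654.
lam_min = (39 - sqrt(117))/2 ≈ (39 - 10.816654)/2 = 14.091673 ≈ 14.0917.

14.0917


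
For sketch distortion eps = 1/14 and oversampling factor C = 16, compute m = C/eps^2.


1/eps = 14.
(1/eps)^2 = 196.
m = 16*196 = 3136.

3136


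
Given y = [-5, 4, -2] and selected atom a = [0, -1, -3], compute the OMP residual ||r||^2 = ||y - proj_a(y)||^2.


a^T a = 10.
a^T y = 2.
coeff = 2/10 = 1/5.
||r||^2 = 223/5.

223/5


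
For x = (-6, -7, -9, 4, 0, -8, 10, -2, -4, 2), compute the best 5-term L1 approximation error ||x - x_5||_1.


Sorted |x_i| descending: [10, 9, 8, 7, 6, 4, 4, 2, 2, 0]
Keep top 5: [10, 9, 8, 7, 6]
Tail entries: [4, 4, 2, 2, 0]
L1 error = sum of tail = 12.

12


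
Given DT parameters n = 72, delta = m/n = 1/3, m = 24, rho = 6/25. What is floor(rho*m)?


m = 1/3*72 = 24.
rho = 6/25.
rho*m = 6/25*24 = 5.76.
k = floor(5.76) = 5.

5


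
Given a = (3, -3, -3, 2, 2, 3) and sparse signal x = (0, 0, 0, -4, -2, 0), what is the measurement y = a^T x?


Non-zero terms: ['2*-4', '2*-2']
Products: [-8, -4]
y = sum = -12.

-12


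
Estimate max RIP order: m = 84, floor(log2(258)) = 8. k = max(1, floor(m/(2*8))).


floor(log2(258)) = 8.
2*8 = 16.
m/(2*floor(log2(n))) = 84/16 ≈ 5.25.
floor = 5.
k = max(1, 5) = 5.

5


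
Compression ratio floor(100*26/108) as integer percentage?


100*m/n = 100*26/108 ≈ 24.0741.
floor = 24.

24


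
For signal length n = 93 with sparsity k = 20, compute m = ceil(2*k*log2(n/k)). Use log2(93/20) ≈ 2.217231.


log2(n/k) = log2(93/20) ≈ 2.217231.
2*k*log2(n/k) ≈ 2*20*2.217231 = 88.68924.
m = ceil(88.68924) = 89.

89


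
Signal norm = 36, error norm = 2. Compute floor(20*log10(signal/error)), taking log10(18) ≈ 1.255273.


||x||/||e|| = 36/2 = 18.
log10(18) ≈ 1.255273.
20*log10(||x||/||e||) ≈ 20*1.255273 = 25.10546.
floor(25.10546) = 25.

25


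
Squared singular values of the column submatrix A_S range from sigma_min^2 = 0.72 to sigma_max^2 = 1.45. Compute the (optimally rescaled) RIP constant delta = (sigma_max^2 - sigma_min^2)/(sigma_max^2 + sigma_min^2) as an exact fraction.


lambda_max - lambda_min = 1.45 - 0.72 = 0.73.
lambda_max + lambda_min = 1.45 + 0.72 = 2.17.
delta = 0.73/2.17 = 73/217.

73/217


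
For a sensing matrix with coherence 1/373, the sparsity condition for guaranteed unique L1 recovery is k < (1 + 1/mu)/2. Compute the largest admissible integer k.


1/mu = 373.
1 + 1/mu = 374.
(1 + 1/mu)/2 = 187 is an integer and the inequality is strict, so k_max = 187 - 1 = 186.

186


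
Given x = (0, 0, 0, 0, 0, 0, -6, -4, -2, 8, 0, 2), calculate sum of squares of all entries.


Non-zero entries: [(6, -6), (7, -4), (8, -2), (9, 8), (11, 2)]
Squares: [36, 16, 4, 64, 4]
||x||_2^2 = sum = 124.

124


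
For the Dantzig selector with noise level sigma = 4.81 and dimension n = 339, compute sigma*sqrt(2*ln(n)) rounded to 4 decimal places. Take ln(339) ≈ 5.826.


ln(339) ≈ 5.826.
2*ln(n) ≈ 11.652.
sqrt(2*ln(n)) ≈ sqrt(11.652) ≈ 3.413503.
threshold ≈ 4.81*3.413503 = 16.41894943 ≈ 16.4189.

16.4189


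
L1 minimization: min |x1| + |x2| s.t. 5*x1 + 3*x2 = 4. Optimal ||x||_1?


Axis intercepts:
  x1 = 4/5, x2 = 0: L1 = 4/5
  x1 = 0, x2 = 4/3: L1 = 4/3
x* = (4/5, 0)
||x*||_1 = 4/5.

4/5


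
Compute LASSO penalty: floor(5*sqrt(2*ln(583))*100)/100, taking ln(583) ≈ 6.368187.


ln(583) ≈ 6.368187.
2*ln(n) ≈ 12.736374.
sqrt(2*ln(n)) ≈ sqrt(12.736374) ≈ 3.568806.
lambda ≈ 5*3.568806 = 17.84403.
floor(lambda*100)/100 = 17.84.

17.84


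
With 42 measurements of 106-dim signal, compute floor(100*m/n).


100*m/n = 100*42/106 ≈ 39.6226.
floor = 39.

39


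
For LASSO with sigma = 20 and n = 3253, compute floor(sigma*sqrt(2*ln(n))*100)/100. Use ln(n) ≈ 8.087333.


ln(3253) ≈ 8.087333.
2*ln(n) ≈ 16.174666.
sqrt(2*ln(n)) ≈ sqrt(16.174666) ≈ 4.021774.
lambda ≈ 20*4.021774 = 80.43548.
floor(lambda*100)/100 = 80.43.

80.43


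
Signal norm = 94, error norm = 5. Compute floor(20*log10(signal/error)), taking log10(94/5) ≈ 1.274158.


||x||/||e|| = 94/5.
log10(94/5) ≈ 1.274158.
20*log10(||x||/||e||) ≈ 20*1.274158 = 25.48316.
floor(25.48316) = 25.

25


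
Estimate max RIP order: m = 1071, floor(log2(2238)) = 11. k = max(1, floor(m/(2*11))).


floor(log2(2238)) = 11.
2*11 = 22.
m/(2*floor(log2(n))) = 1071/22 ≈ 48.6818.
floor = 48.
k = max(1, 48) = 48.

48


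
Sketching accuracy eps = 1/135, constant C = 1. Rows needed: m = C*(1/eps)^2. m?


1/eps = 135.
(1/eps)^2 = 18225.
m = 1*18225 = 18225.

18225


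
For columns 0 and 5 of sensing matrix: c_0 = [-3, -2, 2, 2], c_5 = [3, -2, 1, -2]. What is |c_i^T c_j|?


Inner product: -3*3 + -2*-2 + 2*1 + 2*-2
Products: [-9, 4, 2, -4]
Sum = -7.
|dot| = 7.

7


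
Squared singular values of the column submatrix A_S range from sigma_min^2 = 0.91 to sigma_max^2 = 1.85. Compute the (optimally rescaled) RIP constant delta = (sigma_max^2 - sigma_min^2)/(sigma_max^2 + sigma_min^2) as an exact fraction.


lambda_max - lambda_min = 1.85 - 0.91 = 0.94.
lambda_max + lambda_min = 1.85 + 0.91 = 2.76.
delta = 0.94/2.76 = 94/276 = 47/138.

47/138


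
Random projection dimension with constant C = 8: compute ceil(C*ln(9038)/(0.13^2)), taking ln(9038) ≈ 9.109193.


ln(9038) ≈ 9.109193.
eps^2 = 0.13^2 = 0.0169.
C*ln(N)/eps^2 ≈ 8*9.109193/0.0169 ≈ 4312.044.
m = ceil(4312.044) = 4313.

4313


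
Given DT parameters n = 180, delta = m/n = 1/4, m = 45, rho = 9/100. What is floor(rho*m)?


m = 1/4*180 = 45.
rho = 9/100.
rho*m = 9/100*45 = 4.05.
k = floor(4.05) = 4.

4


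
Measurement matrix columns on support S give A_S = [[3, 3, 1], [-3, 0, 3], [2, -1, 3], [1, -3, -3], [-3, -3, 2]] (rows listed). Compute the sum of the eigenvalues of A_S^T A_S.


Sum of eigenvalues of A_S^T A_S = trace(A_S^T A_S) = sum of squared column norms of A_S.
A_S^T A_S diagonal: [32, 28, 32].
trace = 32 + 28 + 32 = 92.

92


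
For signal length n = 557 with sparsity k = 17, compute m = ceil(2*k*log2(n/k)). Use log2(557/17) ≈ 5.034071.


log2(n/k) = log2(557/17) ≈ 5.034071.
2*k*log2(n/k) ≈ 2*17*5.034071 = 171.158414.
m = ceil(171.158414) = 172.

172


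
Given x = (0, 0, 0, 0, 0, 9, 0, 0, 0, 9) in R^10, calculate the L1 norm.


Non-zero entries: [(5, 9), (9, 9)]
Absolute values: [9, 9]
||x||_1 = sum = 18.

18


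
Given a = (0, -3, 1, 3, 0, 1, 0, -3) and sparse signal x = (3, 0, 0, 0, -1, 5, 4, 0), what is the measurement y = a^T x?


Non-zero terms: ['0*3', '0*-1', '1*5', '0*4']
Products: [0, 0, 5, 0]
y = sum = 5.

5


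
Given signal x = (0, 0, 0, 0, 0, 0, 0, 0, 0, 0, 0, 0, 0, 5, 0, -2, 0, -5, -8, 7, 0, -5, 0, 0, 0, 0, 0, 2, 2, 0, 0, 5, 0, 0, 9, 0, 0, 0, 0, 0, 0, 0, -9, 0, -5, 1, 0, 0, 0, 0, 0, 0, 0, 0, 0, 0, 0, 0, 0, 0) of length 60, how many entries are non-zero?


Non-zero positions: [13, 15, 17, 18, 19, 21, 27, 28, 31, 34, 42, 44, 45].
Sparsity = 13.

13


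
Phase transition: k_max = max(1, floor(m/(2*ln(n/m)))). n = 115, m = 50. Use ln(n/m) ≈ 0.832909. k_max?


n/m = 115/50 = 23/10.
ln(n/m) ≈ 0.832909.
2*ln(n/m) ≈ 1.665818.
m/(2*ln(n/m)) ≈ 50/1.665818 ≈ 30.0153.
floor = 30.
k_max = max(1, 30) = 30.

30


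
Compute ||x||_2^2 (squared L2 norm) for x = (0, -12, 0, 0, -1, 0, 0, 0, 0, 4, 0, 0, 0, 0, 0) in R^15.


Non-zero entries: [(1, -12), (4, -1), (9, 4)]
Squares: [144, 1, 16]
||x||_2^2 = sum = 161.

161


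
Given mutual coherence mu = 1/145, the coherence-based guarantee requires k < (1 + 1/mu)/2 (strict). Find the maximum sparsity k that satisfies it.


1/mu = 145.
1 + 1/mu = 146.
(1 + 1/mu)/2 = 73 is an integer and the inequality is strict, so k_max = 73 - 1 = 72.

72


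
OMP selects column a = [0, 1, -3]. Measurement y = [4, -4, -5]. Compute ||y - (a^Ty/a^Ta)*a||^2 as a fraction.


a^T a = 10.
a^T y = 11.
coeff = 11/10 = 11/10.
||r||^2 = 449/10.

449/10


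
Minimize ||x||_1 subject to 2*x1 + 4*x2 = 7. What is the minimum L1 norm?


Axis intercepts:
  x1 = 7/2, x2 = 0: L1 = 7/2
  x1 = 0, x2 = 7/4: L1 = 7/4
x* = (0, 7/4)
||x*||_1 = 7/4.

7/4


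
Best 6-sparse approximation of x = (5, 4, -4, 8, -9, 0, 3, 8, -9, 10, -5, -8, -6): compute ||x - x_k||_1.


Sorted |x_i| descending: [10, 9, 9, 8, 8, 8, 6, 5, 5, 4, 4, 3, 0]
Keep top 6: [10, 9, 9, 8, 8, 8]
Tail entries: [6, 5, 5, 4, 4, 3, 0]
L1 error = sum of tail = 27.

27


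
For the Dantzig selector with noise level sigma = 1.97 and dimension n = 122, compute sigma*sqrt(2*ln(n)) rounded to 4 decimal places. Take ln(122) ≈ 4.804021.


ln(122) ≈ 4.804021.
2*ln(n) ≈ 9.608042.
sqrt(2*ln(n)) ≈ sqrt(9.608042) ≈ 3.099684.
threshold ≈ 1.97*3.099684 = 6.10637748 ≈ 6.1064.

6.1064


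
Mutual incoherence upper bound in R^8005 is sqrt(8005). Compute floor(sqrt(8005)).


89^2 = 7921 <= 8005 < 8100 = 90^2, so 89 <= sqrt(8005) < 90.
floor(sqrt(8005)) = 89.

89


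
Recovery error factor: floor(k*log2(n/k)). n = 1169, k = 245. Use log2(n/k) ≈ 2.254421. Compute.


log2(n/k) = log2(1169/245) ≈ 2.254421.
k*log2(n/k) ≈ 245*2.254421 = 552.333145.
floor(552.333145) = 552.

552


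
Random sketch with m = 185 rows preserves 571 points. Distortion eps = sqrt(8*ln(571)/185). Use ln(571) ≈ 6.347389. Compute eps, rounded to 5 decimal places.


ln(571) ≈ 6.347389.
8*ln(N)/m ≈ 8*6.347389/185 ≈ 0.27448169.
eps = sqrt(0.27448169) ≈ 0.52391 ≈ 0.52391.

0.52391


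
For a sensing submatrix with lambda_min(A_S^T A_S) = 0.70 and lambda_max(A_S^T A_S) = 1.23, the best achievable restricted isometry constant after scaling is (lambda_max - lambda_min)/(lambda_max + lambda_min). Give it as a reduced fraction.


lambda_max - lambda_min = 1.23 - 0.70 = 0.53.
lambda_max + lambda_min = 1.23 + 0.70 = 1.93.
delta = 0.53/1.93 = 53/193.

53/193


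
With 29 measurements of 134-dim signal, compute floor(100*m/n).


100*m/n = 100*29/134 ≈ 21.6418.
floor = 21.

21


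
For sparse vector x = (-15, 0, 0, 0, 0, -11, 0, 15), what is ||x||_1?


Non-zero entries: [(0, -15), (5, -11), (7, 15)]
Absolute values: [15, 11, 15]
||x||_1 = sum = 41.

41


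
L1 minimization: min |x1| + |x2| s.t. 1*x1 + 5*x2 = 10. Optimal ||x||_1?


Axis intercepts:
  x1 = 10, x2 = 0: L1 = 10
  x1 = 0, x2 = 2: L1 = 2
x* = (0, 2)
||x*||_1 = 2.

2


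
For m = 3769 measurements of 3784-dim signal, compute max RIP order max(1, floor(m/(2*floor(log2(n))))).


floor(log2(3784)) = 11.
2*11 = 22.
m/(2*floor(log2(n))) = 3769/22 ≈ 171.3182.
floor = 171.
k = max(1, 171) = 171.

171


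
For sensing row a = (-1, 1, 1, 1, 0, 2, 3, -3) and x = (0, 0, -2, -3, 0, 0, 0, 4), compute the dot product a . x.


Non-zero terms: ['1*-2', '1*-3', '-3*4']
Products: [-2, -3, -12]
y = sum = -17.

-17


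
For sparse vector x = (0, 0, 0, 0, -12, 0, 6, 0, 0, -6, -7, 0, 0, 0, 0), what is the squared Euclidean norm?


Non-zero entries: [(4, -12), (6, 6), (9, -6), (10, -7)]
Squares: [144, 36, 36, 49]
||x||_2^2 = sum = 265.

265


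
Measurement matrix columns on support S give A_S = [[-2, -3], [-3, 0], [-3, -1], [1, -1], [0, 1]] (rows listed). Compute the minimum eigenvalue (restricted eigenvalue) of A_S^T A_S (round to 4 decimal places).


A_S^T A_S = [[23, 8], [8, 12]].
trace = 35.
det = 212.
disc = trace^2 - 4*det = 1225 - 4*212 = 377.
sqrt(377) ≈ 19.416488.
lam_min = (35 - sqrt(377))/2 ≈ (35 - 19.416488)/2 = 7.791756 ≈ 7.7918.

7.7918


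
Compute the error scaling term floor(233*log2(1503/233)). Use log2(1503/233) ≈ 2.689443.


log2(n/k) = log2(1503/233) ≈ 2.689443.
k*log2(n/k) ≈ 233*2.689443 = 626.640219.
floor(626.640219) = 626.

626


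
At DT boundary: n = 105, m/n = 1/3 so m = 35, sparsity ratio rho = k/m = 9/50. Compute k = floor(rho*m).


m = 1/3*105 = 35.
rho = 9/50.
rho*m = 9/50*35 = 6.3.
k = floor(6.3) = 6.

6


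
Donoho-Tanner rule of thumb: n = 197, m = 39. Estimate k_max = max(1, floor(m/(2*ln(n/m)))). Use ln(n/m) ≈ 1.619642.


n/m = 197/39.
ln(n/m) ≈ 1.619642.
2*ln(n/m) ≈ 3.239284.
m/(2*ln(n/m)) ≈ 39/3.239284 ≈ 12.0397.
floor = 12.
k_max = max(1, 12) = 12.

12


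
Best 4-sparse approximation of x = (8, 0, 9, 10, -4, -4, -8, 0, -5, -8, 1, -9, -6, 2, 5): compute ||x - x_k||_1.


Sorted |x_i| descending: [10, 9, 9, 8, 8, 8, 6, 5, 5, 4, 4, 2, 1, 0, 0]
Keep top 4: [10, 9, 9, 8]
Tail entries: [8, 8, 6, 5, 5, 4, 4, 2, 1, 0, 0]
L1 error = sum of tail = 43.

43


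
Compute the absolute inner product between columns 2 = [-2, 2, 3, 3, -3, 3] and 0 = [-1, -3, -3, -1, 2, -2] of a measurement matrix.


Inner product: -2*-1 + 2*-3 + 3*-3 + 3*-1 + -3*2 + 3*-2
Products: [2, -6, -9, -3, -6, -6]
Sum = -28.
|dot| = 28.

28


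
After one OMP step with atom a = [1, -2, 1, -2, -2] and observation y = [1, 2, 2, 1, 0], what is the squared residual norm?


a^T a = 14.
a^T y = -3.
coeff = -3/14 = -3/14.
||r||^2 = 131/14.

131/14


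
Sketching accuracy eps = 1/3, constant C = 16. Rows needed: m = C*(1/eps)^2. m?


1/eps = 3.
(1/eps)^2 = 9.
m = 16*9 = 144.

144


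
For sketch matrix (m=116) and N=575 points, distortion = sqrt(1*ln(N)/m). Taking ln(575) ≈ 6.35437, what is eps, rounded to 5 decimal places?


ln(575) ≈ 6.35437.
1*ln(N)/m ≈ 1*6.35437/116 ≈ 0.05477905.
eps = sqrt(0.05477905) ≈ 0.2340492 ≈ 0.23405.

0.23405


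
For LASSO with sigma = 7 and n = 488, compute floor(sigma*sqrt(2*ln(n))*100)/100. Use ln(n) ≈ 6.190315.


ln(488) ≈ 6.190315.
2*ln(n) ≈ 12.38063.
sqrt(2*ln(n)) ≈ sqrt(12.38063) ≈ 3.518612.
lambda ≈ 7*3.518612 = 24.630284.
floor(lambda*100)/100 = 24.63.

24.63


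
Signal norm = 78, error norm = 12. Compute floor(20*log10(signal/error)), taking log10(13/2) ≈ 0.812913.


||x||/||e|| = 78/12 = 13/2.
log10(13/2) ≈ 0.812913.
20*log10(||x||/||e||) ≈ 20*0.812913 = 16.25826.
floor(16.25826) = 16.

16


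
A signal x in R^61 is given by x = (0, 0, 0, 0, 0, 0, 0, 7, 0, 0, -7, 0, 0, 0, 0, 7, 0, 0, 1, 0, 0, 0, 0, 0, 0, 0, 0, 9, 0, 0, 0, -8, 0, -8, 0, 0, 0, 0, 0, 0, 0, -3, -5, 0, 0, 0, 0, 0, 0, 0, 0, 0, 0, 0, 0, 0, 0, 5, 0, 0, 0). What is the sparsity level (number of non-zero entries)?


Non-zero positions: [7, 10, 15, 18, 27, 31, 33, 41, 42, 57].
Sparsity = 10.

10


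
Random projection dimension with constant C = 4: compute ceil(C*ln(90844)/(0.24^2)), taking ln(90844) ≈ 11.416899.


ln(90844) ≈ 11.416899.
eps^2 = 0.24^2 = 0.0576.
C*ln(N)/eps^2 ≈ 4*11.416899/0.0576 ≈ 792.8402.
m = ceil(792.8402) = 793.

793


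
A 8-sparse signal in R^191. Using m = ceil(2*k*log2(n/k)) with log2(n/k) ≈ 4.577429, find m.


log2(n/k) = log2(191/8) ≈ 4.577429.
2*k*log2(n/k) ≈ 2*8*4.577429 = 73.238864.
m = ceil(73.238864) = 74.

74


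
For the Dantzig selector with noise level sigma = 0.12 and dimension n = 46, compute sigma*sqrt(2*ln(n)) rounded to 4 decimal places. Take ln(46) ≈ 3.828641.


ln(46) ≈ 3.828641.
2*ln(n) ≈ 7.657282.
sqrt(2*ln(n)) ≈ sqrt(7.657282) ≈ 2.767179.
threshold ≈ 0.12*2.767179 = 0.33206148 ≈ 0.3321.

0.3321


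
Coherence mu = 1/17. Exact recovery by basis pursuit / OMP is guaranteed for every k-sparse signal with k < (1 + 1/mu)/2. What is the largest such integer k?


1/mu = 17.
1 + 1/mu = 18.
(1 + 1/mu)/2 = 9 is an integer and the inequality is strict, so k_max = 9 - 1 = 8.

8


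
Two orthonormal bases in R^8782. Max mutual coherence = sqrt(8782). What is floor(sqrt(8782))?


93^2 = 8649 <= 8782 < 8836 = 94^2, so 93 <= sqrt(8782) < 94.
floor(sqrt(8782)) = 93.

93


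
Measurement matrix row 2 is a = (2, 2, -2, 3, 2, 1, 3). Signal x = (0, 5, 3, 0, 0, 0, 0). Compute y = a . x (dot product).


Non-zero terms: ['2*5', '-2*3']
Products: [10, -6]
y = sum = 4.

4


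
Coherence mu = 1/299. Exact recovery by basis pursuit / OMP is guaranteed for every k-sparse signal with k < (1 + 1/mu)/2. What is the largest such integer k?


1/mu = 299.
1 + 1/mu = 300.
(1 + 1/mu)/2 = 150 is an integer and the inequality is strict, so k_max = 150 - 1 = 149.

149


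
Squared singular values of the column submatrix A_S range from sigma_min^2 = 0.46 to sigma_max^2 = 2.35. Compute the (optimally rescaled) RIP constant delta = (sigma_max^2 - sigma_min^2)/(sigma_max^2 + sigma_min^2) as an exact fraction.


lambda_max - lambda_min = 2.35 - 0.46 = 1.89.
lambda_max + lambda_min = 2.35 + 0.46 = 2.81.
delta = 1.89/2.81 = 189/281.

189/281


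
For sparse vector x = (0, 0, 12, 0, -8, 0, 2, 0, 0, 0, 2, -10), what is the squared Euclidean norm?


Non-zero entries: [(2, 12), (4, -8), (6, 2), (10, 2), (11, -10)]
Squares: [144, 64, 4, 4, 100]
||x||_2^2 = sum = 316.

316


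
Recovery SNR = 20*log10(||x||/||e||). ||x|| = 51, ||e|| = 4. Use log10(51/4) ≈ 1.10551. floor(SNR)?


||x||/||e|| = 51/4.
log10(51/4) ≈ 1.10551.
20*log10(||x||/||e||) ≈ 20*1.10551 = 22.1102.
floor(22.1102) = 22.

22


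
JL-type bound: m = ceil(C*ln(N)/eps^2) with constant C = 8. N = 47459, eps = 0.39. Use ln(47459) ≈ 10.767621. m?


ln(47459) ≈ 10.767621.
eps^2 = 0.39^2 = 0.1521.
C*ln(N)/eps^2 ≈ 8*10.767621/0.1521 ≈ 566.3443.
m = ceil(566.3443) = 567.

567


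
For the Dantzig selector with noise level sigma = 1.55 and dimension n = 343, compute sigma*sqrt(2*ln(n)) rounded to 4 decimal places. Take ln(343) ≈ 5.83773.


ln(343) ≈ 5.83773.
2*ln(n) ≈ 11.67546.
sqrt(2*ln(n)) ≈ sqrt(11.67546) ≈ 3.416937.
threshold ≈ 1.55*3.416937 = 5.29625235 ≈ 5.2963.

5.2963


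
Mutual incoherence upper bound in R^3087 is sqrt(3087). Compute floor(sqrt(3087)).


55^2 = 3025 <= 3087 < 3136 = 56^2, so 55 <= sqrt(3087) < 56.
floor(sqrt(3087)) = 55.

55


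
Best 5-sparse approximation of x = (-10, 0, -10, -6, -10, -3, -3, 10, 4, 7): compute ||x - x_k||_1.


Sorted |x_i| descending: [10, 10, 10, 10, 7, 6, 4, 3, 3, 0]
Keep top 5: [10, 10, 10, 10, 7]
Tail entries: [6, 4, 3, 3, 0]
L1 error = sum of tail = 16.

16


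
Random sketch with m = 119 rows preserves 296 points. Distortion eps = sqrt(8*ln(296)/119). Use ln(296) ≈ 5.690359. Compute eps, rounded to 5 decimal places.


ln(296) ≈ 5.690359.
8*ln(N)/m ≈ 8*5.690359/119 ≈ 0.38254514.
eps = sqrt(0.38254514) ≈ 0.6185023 ≈ 0.61850.

0.61850


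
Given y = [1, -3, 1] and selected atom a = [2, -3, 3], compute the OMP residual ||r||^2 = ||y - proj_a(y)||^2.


a^T a = 22.
a^T y = 14.
coeff = 14/22 = 7/11.
||r||^2 = 23/11.

23/11


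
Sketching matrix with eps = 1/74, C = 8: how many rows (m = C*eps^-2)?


1/eps = 74.
(1/eps)^2 = 5476.
m = 8*5476 = 43808.

43808


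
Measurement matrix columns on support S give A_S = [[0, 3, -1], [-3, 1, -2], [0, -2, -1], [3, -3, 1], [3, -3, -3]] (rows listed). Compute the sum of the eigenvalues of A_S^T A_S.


Sum of eigenvalues of A_S^T A_S = trace(A_S^T A_S) = sum of squared column norms of A_S.
A_S^T A_S diagonal: [27, 32, 16].
trace = 27 + 32 + 16 = 75.

75


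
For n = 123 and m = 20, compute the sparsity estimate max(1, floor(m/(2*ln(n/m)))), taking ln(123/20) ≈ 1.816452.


n/m = 123/20.
ln(n/m) ≈ 1.816452.
2*ln(n/m) ≈ 3.632904.
m/(2*ln(n/m)) ≈ 20/3.632904 ≈ 5.5052.
floor = 5.
k_max = max(1, 5) = 5.

5


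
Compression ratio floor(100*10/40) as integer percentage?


100*m/n = 100*10/40 ≈ 25.0.
floor = 25.

25


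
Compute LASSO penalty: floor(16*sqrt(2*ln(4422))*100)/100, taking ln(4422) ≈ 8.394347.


ln(4422) ≈ 8.394347.
2*ln(n) ≈ 16.788694.
sqrt(2*ln(n)) ≈ sqrt(16.788694) ≈ 4.097401.
lambda ≈ 16*4.097401 = 65.558416.
floor(lambda*100)/100 = 65.55.

65.55


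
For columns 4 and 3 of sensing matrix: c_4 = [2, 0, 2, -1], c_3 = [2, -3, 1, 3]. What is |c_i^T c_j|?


Inner product: 2*2 + 0*-3 + 2*1 + -1*3
Products: [4, 0, 2, -3]
Sum = 3.
|dot| = 3.

3


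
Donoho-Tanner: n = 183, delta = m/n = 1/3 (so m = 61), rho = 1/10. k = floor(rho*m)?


m = 1/3*183 = 61.
rho = 1/10.
rho*m = 1/10*61 = 6.1.
k = floor(6.1) = 6.

6


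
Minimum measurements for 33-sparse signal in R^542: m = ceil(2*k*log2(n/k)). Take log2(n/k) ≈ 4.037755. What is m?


log2(n/k) = log2(542/33) ≈ 4.037755.
2*k*log2(n/k) ≈ 2*33*4.037755 = 266.49183.
m = ceil(266.49183) = 267.

267


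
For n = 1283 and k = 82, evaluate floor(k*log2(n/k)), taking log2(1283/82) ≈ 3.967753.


log2(n/k) = log2(1283/82) ≈ 3.967753.
k*log2(n/k) ≈ 82*3.967753 = 325.355746.
floor(325.355746) = 325.

325


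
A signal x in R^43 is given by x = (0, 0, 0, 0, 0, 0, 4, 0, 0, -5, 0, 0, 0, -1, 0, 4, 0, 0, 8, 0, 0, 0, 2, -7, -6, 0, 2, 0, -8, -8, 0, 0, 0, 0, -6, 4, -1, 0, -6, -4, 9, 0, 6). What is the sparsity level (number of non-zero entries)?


Non-zero positions: [6, 9, 13, 15, 18, 22, 23, 24, 26, 28, 29, 34, 35, 36, 38, 39, 40, 42].
Sparsity = 18.

18


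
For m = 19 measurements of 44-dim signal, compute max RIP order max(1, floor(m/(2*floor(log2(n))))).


floor(log2(44)) = 5.
2*5 = 10.
m/(2*floor(log2(n))) = 19/10 ≈ 1.9.
floor = 1.
k = max(1, 1) = 1.

1


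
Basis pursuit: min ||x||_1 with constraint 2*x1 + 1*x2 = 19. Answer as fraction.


Axis intercepts:
  x1 = 19/2, x2 = 0: L1 = 19/2
  x1 = 0, x2 = 19: L1 = 19
x* = (19/2, 0)
||x*||_1 = 19/2.

19/2


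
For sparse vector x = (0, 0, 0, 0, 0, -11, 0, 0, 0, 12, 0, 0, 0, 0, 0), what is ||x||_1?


Non-zero entries: [(5, -11), (9, 12)]
Absolute values: [11, 12]
||x||_1 = sum = 23.

23


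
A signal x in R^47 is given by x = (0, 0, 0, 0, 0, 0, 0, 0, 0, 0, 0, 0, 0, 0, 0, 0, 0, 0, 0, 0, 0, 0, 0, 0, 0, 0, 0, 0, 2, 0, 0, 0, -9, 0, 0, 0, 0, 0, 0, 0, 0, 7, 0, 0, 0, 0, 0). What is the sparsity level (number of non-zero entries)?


Non-zero positions: [28, 32, 41].
Sparsity = 3.

3


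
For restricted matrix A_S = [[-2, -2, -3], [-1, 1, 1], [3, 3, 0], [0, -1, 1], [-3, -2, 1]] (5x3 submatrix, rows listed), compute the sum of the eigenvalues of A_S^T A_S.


Sum of eigenvalues of A_S^T A_S = trace(A_S^T A_S) = sum of squared column norms of A_S.
A_S^T A_S diagonal: [23, 19, 12].
trace = 23 + 19 + 12 = 54.

54


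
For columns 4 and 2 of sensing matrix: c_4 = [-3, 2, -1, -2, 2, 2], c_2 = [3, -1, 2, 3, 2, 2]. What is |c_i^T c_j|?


Inner product: -3*3 + 2*-1 + -1*2 + -2*3 + 2*2 + 2*2
Products: [-9, -2, -2, -6, 4, 4]
Sum = -11.
|dot| = 11.

11


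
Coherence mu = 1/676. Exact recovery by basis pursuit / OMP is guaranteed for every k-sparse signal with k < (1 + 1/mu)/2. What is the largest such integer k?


1/mu = 676.
1 + 1/mu = 677.
(1 + 1/mu)/2 = 338.5 is not an integer, so k_max = floor(338.5) = 338.

338


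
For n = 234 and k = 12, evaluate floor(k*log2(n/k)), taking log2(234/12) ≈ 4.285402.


log2(n/k) = log2(234/12) ≈ 4.285402.
k*log2(n/k) ≈ 12*4.285402 = 51.424824.
floor(51.424824) = 51.

51


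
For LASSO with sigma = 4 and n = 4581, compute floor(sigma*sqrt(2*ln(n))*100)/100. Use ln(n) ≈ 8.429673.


ln(4581) ≈ 8.429673.
2*ln(n) ≈ 16.859346.
sqrt(2*ln(n)) ≈ sqrt(16.859346) ≈ 4.106013.
lambda ≈ 4*4.106013 = 16.424052.
floor(lambda*100)/100 = 16.42.

16.42


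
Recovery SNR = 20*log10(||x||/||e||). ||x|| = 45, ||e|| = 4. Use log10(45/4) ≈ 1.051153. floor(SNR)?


||x||/||e|| = 45/4.
log10(45/4) ≈ 1.051153.
20*log10(||x||/||e||) ≈ 20*1.051153 = 21.02306.
floor(21.02306) = 21.

21


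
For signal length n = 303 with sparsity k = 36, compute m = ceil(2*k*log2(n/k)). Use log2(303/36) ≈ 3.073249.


log2(n/k) = log2(303/36) ≈ 3.073249.
2*k*log2(n/k) ≈ 2*36*3.073249 = 221.273928.
m = ceil(221.273928) = 222.

222


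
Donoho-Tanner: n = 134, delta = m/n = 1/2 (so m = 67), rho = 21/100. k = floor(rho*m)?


m = 1/2*134 = 67.
rho = 21/100.
rho*m = 21/100*67 = 14.07.
k = floor(14.07) = 14.

14


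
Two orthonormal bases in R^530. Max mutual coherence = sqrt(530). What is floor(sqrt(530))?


23^2 = 529 <= 530 < 576 = 24^2, so 23 <= sqrt(530) < 24.
floor(sqrt(530)) = 23.

23


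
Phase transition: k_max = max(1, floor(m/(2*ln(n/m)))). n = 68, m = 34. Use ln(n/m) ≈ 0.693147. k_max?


n/m = 68/34 = 2.
ln(n/m) ≈ 0.693147.
2*ln(n/m) ≈ 1.386294.
m/(2*ln(n/m)) ≈ 34/1.386294 ≈ 24.5258.
floor = 24.
k_max = max(1, 24) = 24.

24


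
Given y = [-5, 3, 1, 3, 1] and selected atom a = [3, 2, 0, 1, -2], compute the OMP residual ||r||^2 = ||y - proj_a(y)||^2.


a^T a = 18.
a^T y = -8.
coeff = -8/18 = -4/9.
||r||^2 = 373/9.

373/9


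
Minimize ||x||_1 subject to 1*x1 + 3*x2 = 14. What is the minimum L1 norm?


Axis intercepts:
  x1 = 14, x2 = 0: L1 = 14
  x1 = 0, x2 = 14/3: L1 = 14/3
x* = (0, 14/3)
||x*||_1 = 14/3.

14/3


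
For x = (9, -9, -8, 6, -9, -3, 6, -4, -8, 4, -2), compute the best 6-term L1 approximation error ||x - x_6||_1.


Sorted |x_i| descending: [9, 9, 9, 8, 8, 6, 6, 4, 4, 3, 2]
Keep top 6: [9, 9, 9, 8, 8, 6]
Tail entries: [6, 4, 4, 3, 2]
L1 error = sum of tail = 19.

19


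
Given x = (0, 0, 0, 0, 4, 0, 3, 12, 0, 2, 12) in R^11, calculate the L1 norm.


Non-zero entries: [(4, 4), (6, 3), (7, 12), (9, 2), (10, 12)]
Absolute values: [4, 3, 12, 2, 12]
||x||_1 = sum = 33.

33


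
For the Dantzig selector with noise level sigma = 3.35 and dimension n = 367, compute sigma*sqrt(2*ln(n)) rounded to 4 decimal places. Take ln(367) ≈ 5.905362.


ln(367) ≈ 5.905362.
2*ln(n) ≈ 11.810724.
sqrt(2*ln(n)) ≈ sqrt(11.810724) ≈ 3.436673.
threshold ≈ 3.35*3.436673 = 11.51285455 ≈ 11.5129.

11.5129


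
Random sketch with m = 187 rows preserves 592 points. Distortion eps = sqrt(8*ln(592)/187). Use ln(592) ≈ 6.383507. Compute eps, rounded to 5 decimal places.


ln(592) ≈ 6.383507.
8*ln(N)/m ≈ 8*6.383507/187 ≈ 0.27309121.
eps = sqrt(0.27309121) ≈ 0.5225813 ≈ 0.52258.

0.52258


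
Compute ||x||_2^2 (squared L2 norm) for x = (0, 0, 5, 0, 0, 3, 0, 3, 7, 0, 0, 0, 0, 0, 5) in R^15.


Non-zero entries: [(2, 5), (5, 3), (7, 3), (8, 7), (14, 5)]
Squares: [25, 9, 9, 49, 25]
||x||_2^2 = sum = 117.

117


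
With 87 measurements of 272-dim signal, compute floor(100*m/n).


100*m/n = 100*87/272 ≈ 31.9853.
floor = 31.

31


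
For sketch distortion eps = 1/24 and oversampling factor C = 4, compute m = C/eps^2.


1/eps = 24.
(1/eps)^2 = 576.
m = 4*576 = 2304.

2304


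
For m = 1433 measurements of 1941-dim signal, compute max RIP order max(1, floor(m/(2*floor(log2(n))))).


floor(log2(1941)) = 10.
2*10 = 20.
m/(2*floor(log2(n))) = 1433/20 ≈ 71.65.
floor = 71.
k = max(1, 71) = 71.

71


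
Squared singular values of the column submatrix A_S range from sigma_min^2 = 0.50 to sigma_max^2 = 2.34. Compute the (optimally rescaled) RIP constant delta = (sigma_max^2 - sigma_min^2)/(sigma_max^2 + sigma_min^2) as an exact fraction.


lambda_max - lambda_min = 2.34 - 0.50 = 1.84.
lambda_max + lambda_min = 2.34 + 0.50 = 2.84.
delta = 1.84/2.84 = 184/284 = 46/71.

46/71


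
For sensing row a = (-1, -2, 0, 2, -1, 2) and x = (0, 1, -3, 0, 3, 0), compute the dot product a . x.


Non-zero terms: ['-2*1', '0*-3', '-1*3']
Products: [-2, 0, -3]
y = sum = -5.

-5


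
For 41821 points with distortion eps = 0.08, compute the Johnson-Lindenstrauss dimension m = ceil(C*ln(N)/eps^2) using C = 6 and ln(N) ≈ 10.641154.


ln(41821) ≈ 10.641154.
eps^2 = 0.08^2 = 0.0064.
C*ln(N)/eps^2 ≈ 6*10.641154/0.0064 ≈ 9976.0819.
m = ceil(9976.0819) = 9977.

9977


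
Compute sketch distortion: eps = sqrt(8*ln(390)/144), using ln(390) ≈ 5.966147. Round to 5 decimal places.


ln(390) ≈ 5.966147.
8*ln(N)/m ≈ 8*5.966147/144 ≈ 0.33145261.
eps = sqrt(0.33145261) ≈ 0.5757192 ≈ 0.57572.

0.57572


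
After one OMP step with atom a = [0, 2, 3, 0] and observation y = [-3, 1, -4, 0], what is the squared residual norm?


a^T a = 13.
a^T y = -10.
coeff = -10/13 = -10/13.
||r||^2 = 238/13.

238/13


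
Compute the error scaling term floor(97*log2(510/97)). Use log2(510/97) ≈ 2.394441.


log2(n/k) = log2(510/97) ≈ 2.394441.
k*log2(n/k) ≈ 97*2.394441 = 232.260777.
floor(232.260777) = 232.

232


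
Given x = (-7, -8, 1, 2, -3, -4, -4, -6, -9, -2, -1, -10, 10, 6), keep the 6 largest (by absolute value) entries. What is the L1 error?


Sorted |x_i| descending: [10, 10, 9, 8, 7, 6, 6, 4, 4, 3, 2, 2, 1, 1]
Keep top 6: [10, 10, 9, 8, 7, 6]
Tail entries: [6, 4, 4, 3, 2, 2, 1, 1]
L1 error = sum of tail = 23.

23


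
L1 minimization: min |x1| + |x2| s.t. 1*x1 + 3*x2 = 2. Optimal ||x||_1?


Axis intercepts:
  x1 = 2, x2 = 0: L1 = 2
  x1 = 0, x2 = 2/3: L1 = 2/3
x* = (0, 2/3)
||x*||_1 = 2/3.

2/3


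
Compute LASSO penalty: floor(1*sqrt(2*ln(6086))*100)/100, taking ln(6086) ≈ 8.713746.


ln(6086) ≈ 8.713746.
2*ln(n) ≈ 17.427492.
sqrt(2*ln(n)) ≈ sqrt(17.427492) ≈ 4.174625.
lambda ≈ 1*4.174625 = 4.174625.
floor(lambda*100)/100 = 4.17.

4.17


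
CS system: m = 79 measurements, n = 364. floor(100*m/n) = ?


100*m/n = 100*79/364 ≈ 21.7033.
floor = 21.

21


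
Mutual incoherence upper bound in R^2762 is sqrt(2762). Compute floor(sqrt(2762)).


52^2 = 2704 <= 2762 < 2809 = 53^2, so 52 <= sqrt(2762) < 53.
floor(sqrt(2762)) = 52.

52


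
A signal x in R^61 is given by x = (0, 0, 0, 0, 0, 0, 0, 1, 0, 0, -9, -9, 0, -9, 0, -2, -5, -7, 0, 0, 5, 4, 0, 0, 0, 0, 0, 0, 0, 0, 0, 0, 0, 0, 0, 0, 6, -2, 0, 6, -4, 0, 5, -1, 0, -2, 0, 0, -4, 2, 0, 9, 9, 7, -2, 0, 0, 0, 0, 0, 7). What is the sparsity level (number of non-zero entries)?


Non-zero positions: [7, 10, 11, 13, 15, 16, 17, 20, 21, 36, 37, 39, 40, 42, 43, 45, 48, 49, 51, 52, 53, 54, 60].
Sparsity = 23.

23


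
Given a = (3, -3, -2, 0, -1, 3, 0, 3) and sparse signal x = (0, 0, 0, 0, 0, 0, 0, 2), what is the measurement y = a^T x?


Non-zero terms: ['3*2']
Products: [6]
y = sum = 6.

6


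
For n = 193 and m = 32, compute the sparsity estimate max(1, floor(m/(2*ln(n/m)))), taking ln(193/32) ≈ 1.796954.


n/m = 193/32.
ln(n/m) ≈ 1.796954.
2*ln(n/m) ≈ 3.593908.
m/(2*ln(n/m)) ≈ 32/3.593908 ≈ 8.904.
floor = 8.
k_max = max(1, 8) = 8.

8
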